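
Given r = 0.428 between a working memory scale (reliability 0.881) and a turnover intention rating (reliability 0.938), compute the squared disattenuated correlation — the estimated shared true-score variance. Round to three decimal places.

Disattenuated r = 0.428 / √(0.881 × 0.938) = 0.428 / 0.9091 = 0.4708.
Shared true-score variance = 0.4708² = 0.2217 ≈ 0.222.

0.222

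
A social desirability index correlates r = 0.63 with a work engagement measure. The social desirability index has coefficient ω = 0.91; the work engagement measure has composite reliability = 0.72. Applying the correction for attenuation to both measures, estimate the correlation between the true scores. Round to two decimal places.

r_true = r_obs / √(r_xx · r_yy) = 0.63 / √(0.91 × 0.72) = 0.63 / √0.6552 = 0.63 / 0.8094 ≈ 0.78.

0.78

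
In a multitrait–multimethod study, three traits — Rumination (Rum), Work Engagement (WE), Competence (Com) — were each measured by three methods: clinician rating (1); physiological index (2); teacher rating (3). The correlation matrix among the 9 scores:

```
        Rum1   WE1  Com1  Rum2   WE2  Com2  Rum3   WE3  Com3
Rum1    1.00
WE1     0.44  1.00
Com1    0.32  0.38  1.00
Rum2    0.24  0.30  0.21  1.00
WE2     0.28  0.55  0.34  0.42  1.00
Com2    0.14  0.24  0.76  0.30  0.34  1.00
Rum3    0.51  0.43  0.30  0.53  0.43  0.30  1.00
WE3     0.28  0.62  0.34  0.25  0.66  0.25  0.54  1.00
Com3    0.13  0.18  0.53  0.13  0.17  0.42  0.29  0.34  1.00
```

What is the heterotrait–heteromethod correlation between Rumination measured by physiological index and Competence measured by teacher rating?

Different traits and methods: r(Rum2, Com3) = 0.13.

0.13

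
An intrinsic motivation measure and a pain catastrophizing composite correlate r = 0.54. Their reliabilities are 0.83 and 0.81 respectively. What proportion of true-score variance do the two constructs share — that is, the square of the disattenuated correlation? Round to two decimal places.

Disattenuated r = 0.54 / √(0.83 × 0.81) = 0.54 / 0.8199 = 0.6586.
Shared true-score variance = 0.6586² = 0.4338 ≈ 0.43.

0.43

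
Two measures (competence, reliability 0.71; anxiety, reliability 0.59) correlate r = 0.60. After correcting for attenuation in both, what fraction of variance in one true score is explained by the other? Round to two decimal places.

0.86

Disattenuated r = 0.60 / √(0.71 × 0.59) = 0.60 / 0.6472 = 0.9271.
Shared true-score variance = 0.9271² = 0.8595 ≈ 0.86.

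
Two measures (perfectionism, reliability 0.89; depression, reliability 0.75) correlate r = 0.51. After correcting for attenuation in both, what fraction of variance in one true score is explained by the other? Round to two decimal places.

0.39

Disattenuated r = 0.51 / √(0.89 × 0.75) = 0.51 / 0.8170 = 0.6242.
Shared true-score variance = 0.6242² = 0.3896 ≈ 0.39.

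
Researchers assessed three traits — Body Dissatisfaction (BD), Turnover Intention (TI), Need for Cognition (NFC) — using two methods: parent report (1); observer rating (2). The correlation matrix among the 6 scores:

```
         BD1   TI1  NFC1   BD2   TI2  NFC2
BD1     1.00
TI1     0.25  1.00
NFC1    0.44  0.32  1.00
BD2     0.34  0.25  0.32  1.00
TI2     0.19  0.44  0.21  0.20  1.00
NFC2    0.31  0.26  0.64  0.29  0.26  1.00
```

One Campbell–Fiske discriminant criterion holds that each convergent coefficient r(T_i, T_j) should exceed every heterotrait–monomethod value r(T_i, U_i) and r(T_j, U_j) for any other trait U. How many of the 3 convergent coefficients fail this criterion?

1

Checking each validity diagonal entry against its comparison values:
BD (methods 1·2): 0.34 vs {0.25, 0.20, 0.44, 0.29} → fail.
TI (methods 1·2): 0.44 vs {0.25, 0.20, 0.32, 0.26} → pass.
NFC (methods 1·2): 0.64 vs {0.44, 0.29, 0.32, 0.26} → pass.
1 of 3 fail.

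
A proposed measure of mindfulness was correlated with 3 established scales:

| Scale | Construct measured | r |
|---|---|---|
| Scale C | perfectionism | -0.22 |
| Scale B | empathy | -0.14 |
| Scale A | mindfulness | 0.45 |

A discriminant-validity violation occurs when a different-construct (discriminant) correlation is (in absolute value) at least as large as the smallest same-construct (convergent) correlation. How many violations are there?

0

Convergent (same construct = mindfulness): Scale A.
Smallest convergent = 0.45. Discriminant |r|: 0.22, 0.14; count ≥ 0.45 → 0.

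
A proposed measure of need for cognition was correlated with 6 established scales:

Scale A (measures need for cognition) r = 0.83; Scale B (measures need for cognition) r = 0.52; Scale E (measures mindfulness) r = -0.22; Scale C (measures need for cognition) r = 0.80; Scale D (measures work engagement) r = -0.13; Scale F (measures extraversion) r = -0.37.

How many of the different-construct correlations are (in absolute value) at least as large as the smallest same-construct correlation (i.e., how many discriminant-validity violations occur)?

Convergent (same construct = need for cognition): Scale A, Scale B, Scale C.
Smallest convergent = 0.52. Discriminant |r|: 0.22, 0.13, 0.37; count ≥ 0.52 → 0.

0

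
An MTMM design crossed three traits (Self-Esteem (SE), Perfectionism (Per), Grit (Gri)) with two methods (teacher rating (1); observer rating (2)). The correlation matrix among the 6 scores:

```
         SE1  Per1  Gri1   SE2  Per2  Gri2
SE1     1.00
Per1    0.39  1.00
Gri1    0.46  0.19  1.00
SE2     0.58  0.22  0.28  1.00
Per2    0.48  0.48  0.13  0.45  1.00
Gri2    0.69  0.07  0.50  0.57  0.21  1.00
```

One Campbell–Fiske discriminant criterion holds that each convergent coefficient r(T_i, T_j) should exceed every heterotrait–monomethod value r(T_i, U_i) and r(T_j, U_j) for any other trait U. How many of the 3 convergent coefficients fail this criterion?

Each convergent coefficient versus the relevant comparison correlations:
SE (methods 1·2): 0.58 vs {0.39, 0.45, 0.46, 0.57} → pass.
Per (methods 1·2): 0.48 vs {0.39, 0.45, 0.19, 0.21} → pass.
Gri (methods 1·2): 0.50 vs {0.46, 0.57, 0.19, 0.21} → fail.
1 of 3 fail.

1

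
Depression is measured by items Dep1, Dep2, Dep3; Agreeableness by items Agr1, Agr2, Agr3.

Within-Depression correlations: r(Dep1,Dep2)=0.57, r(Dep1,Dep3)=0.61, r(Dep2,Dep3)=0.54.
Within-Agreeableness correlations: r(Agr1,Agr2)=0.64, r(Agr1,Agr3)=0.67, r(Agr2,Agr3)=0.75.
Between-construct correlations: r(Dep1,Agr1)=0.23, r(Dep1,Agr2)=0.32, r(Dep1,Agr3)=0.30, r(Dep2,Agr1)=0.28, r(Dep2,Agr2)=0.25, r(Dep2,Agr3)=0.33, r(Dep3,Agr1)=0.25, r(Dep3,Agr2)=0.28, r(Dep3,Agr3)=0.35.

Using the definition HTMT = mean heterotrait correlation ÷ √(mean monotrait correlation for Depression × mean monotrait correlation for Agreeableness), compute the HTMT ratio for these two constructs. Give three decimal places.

0.459

Mean heterotrait r = 2.59/9 = 0.2878.
Mean within-Dep = 1.72/3 = 0.5733; mean within-Agr = 2.06/3 = 0.6867.
Geometric mean = √(0.5733 × 0.6867) = 0.6274.
HTMT = 0.2878 / 0.6274 = 0.459.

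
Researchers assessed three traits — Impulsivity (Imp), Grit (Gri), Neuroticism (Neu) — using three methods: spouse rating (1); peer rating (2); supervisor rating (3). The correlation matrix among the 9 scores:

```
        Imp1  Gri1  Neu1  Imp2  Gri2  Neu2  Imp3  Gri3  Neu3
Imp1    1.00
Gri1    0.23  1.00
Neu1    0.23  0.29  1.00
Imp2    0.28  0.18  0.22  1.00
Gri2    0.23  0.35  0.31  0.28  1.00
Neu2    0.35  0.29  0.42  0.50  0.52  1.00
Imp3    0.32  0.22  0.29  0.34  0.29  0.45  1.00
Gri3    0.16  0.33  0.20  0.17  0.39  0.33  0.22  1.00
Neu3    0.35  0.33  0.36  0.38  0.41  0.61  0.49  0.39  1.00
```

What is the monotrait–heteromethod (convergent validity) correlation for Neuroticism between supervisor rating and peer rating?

Same trait (Neu), different methods: r(Neu3, Neu2) = 0.61.

0.61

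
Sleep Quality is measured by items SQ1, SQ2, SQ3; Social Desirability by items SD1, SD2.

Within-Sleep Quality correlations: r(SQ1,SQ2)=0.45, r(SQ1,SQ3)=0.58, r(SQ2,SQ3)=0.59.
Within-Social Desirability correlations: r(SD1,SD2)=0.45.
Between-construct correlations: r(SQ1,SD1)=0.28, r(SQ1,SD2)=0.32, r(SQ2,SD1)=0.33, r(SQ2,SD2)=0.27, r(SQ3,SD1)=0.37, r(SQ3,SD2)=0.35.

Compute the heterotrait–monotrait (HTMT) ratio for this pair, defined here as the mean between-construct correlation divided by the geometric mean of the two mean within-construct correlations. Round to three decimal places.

Mean heterotrait r = 1.92/6 = 0.3200.
Mean within-SQ = 1.62/3 = 0.5400; mean within-SD = 0.45/1 = 0.4500.
Geometric mean = √(0.5400 × 0.4500) = 0.4930.
HTMT = 0.3200 / 0.4930 = 0.649.

0.649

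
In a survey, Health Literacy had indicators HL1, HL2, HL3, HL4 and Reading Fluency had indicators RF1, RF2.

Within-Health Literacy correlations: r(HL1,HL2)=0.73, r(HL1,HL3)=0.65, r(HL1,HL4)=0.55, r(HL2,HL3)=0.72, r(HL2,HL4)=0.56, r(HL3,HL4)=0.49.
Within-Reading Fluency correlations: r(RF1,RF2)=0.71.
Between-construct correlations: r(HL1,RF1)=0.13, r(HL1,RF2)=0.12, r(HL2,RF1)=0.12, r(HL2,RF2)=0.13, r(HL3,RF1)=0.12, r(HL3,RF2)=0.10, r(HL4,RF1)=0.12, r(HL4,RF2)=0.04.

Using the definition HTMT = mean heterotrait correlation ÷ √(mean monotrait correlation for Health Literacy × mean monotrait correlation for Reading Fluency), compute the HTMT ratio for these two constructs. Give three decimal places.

Between-construct mean = 0.88/8 = 0.1100.
Mean within-HL = 3.70/6 = 0.6167; mean within-RF = 0.71/1 = 0.7100.
Geometric mean = √(0.6167 × 0.7100) = 0.6617.
HTMT = 0.1100 / 0.6617 = 0.166.

0.166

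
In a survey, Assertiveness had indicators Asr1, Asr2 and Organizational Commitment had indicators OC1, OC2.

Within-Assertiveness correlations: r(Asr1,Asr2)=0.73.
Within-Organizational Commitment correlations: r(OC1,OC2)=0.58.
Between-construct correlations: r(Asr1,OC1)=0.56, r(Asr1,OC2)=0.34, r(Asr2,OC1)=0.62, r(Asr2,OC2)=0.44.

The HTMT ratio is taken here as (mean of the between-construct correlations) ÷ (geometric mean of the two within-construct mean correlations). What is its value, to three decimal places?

Between-construct mean = 1.96/4 = 0.4900.
Mean within-Asr = 0.73/1 = 0.7300; mean within-OC = 0.58/1 = 0.5800.
Geometric mean = √(0.7300 × 0.5800) = 0.6507.
HTMT = 0.4900 / 0.6507 = 0.753.

0.753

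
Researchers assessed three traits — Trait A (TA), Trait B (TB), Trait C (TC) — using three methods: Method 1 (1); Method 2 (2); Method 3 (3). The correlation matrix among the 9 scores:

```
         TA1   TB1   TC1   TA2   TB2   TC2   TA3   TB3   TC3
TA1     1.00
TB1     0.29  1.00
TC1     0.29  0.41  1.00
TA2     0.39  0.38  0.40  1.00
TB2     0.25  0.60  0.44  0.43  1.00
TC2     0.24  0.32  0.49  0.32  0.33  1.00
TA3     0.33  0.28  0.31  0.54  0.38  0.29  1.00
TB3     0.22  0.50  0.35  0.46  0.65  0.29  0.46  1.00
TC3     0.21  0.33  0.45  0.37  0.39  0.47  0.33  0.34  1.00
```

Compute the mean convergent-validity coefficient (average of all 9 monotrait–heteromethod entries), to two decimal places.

0.49

Convergent values: 0.39, 0.33, 0.54, 0.60, 0.50, 0.65, 0.49, 0.45, 0.47; mean = 4.42/9 = 0.49.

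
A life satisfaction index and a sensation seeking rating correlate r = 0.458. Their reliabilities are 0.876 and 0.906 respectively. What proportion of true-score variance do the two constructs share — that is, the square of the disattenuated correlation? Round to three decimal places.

Disattenuated r = 0.458 / √(0.876 × 0.906) = 0.458 / 0.8909 = 0.5141.
Shared true-score variance = 0.5141² = 0.2643 ≈ 0.264.

0.264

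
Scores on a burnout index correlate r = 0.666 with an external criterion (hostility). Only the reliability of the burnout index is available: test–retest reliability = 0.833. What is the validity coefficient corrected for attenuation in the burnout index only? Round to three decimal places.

0.730

Single correction: r_c = r_obs / √r_xx = 0.666 / √0.833 = 0.666 / 0.9127 ≈ 0.730.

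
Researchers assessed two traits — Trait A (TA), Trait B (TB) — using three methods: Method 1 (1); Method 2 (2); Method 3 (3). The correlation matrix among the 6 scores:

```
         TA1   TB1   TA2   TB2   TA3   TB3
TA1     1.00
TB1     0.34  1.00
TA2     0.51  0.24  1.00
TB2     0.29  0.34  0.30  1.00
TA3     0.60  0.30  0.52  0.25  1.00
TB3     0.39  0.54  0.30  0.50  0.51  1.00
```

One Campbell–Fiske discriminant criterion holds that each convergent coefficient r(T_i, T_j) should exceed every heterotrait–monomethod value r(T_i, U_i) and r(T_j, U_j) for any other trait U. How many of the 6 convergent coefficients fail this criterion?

Convergent coefficients and their comparison sets:
TA (methods 1·2): 0.51 vs {0.34, 0.30} → pass.
TA (methods 1·3): 0.60 vs {0.34, 0.51} → pass.
TA (methods 2·3): 0.52 vs {0.30, 0.51} → pass.
TB (methods 1·2): 0.34 vs {0.34, 0.30} → fail.
TB (methods 1·3): 0.54 vs {0.34, 0.51} → pass.
TB (methods 2·3): 0.50 vs {0.30, 0.51} → fail.
2 of 6 fail.

2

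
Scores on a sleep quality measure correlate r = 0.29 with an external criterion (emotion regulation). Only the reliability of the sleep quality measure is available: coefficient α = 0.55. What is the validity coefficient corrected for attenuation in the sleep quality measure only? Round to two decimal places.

Single correction: r_c = r_obs / √r_xx = 0.29 / √0.55 = 0.29 / 0.7416 ≈ 0.39.

0.39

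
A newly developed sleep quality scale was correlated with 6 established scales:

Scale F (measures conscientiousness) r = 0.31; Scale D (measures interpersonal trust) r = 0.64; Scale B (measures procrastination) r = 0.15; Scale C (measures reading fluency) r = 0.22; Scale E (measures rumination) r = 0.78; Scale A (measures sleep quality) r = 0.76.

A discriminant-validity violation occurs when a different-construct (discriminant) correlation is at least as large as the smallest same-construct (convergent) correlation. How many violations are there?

1

Convergent (same construct = sleep quality): Scale A.
Smallest convergent = 0.76. Discriminant values: 0.31, 0.64, 0.15, 0.22, 0.78; count ≥ 0.76 → 1.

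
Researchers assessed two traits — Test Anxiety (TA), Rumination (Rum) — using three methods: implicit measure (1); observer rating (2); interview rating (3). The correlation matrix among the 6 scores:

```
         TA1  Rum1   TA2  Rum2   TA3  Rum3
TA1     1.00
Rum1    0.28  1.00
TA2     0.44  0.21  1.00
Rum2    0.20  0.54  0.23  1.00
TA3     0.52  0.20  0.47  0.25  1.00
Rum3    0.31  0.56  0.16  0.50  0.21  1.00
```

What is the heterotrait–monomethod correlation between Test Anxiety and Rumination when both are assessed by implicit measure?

0.28

Different traits, same method: r(TA1, Rum1) = 0.28.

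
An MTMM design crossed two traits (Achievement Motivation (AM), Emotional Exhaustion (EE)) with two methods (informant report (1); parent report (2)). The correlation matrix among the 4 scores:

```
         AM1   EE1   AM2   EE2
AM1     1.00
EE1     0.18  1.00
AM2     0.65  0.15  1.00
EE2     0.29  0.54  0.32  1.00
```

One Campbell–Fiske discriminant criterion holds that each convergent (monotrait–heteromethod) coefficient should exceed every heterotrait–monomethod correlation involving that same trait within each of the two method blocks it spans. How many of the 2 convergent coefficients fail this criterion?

Each convergent coefficient versus the relevant comparison correlations:
AM (methods 1·2): 0.65 vs {0.18, 0.32} → pass.
EE (methods 1·2): 0.54 vs {0.18, 0.32} → pass.
0 of 2 fail.

0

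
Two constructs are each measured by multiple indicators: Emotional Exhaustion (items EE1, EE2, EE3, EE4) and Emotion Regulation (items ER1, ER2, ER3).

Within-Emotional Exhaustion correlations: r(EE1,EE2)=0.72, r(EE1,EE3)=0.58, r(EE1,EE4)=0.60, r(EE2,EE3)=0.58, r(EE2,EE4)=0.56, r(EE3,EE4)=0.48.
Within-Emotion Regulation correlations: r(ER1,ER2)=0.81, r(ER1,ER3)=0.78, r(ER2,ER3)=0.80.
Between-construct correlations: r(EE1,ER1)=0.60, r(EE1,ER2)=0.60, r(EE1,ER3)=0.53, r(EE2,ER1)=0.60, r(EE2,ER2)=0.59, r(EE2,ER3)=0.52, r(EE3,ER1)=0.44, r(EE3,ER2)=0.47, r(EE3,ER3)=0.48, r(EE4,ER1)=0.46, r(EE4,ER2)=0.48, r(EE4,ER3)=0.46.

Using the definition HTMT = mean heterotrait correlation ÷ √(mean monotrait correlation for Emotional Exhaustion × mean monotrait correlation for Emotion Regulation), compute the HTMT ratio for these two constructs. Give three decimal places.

Mean heterotrait r = 6.23/12 = 0.5192.
Mean within-EE = 3.52/6 = 0.5867; mean within-ER = 2.39/3 = 0.7967.
Geometric mean = √(0.5867 × 0.7967) = 0.6837.
HTMT = 0.5192 / 0.6837 = 0.759.

0.759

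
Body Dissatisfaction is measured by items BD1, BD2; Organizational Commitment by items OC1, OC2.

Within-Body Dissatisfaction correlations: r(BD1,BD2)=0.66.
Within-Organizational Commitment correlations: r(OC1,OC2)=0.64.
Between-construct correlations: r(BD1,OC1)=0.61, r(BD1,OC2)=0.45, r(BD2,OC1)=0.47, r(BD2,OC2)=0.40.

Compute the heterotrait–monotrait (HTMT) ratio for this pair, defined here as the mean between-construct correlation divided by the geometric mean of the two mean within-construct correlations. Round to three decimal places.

0.742

Mean between = 1.93/4 = 0.4825.
Mean within-BD = 0.66/1 = 0.6600; mean within-OC = 0.64/1 = 0.6400.
Geometric mean = √(0.6600 × 0.6400) = 0.6499.
HTMT = 0.4825 / 0.6499 = 0.742.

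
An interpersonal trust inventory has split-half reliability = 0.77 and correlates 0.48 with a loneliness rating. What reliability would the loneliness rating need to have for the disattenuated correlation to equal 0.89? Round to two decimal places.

r_true = r_obs / √(r_xx · r_yy) ⇒ 0.89 = 0.48 / √(0.77 · r_yy).
√(0.77 · r_yy) = 0.48 / 0.89 = 0.5393; 0.77 · r_yy = 0.2908; r_yy = 0.2908 / 0.77 ≈ 0.38.

0.38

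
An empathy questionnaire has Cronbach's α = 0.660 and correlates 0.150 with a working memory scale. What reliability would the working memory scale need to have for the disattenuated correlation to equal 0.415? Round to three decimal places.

0.198

r_true = r_obs / √(r_xx · r_yy) ⇒ 0.415 = 0.150 / √(0.660 · r_yy).
√(0.660 · r_yy) = 0.150 / 0.415 = 0.3614; 0.660 · r_yy = 0.1306; r_yy = 0.1306 / 0.660 ≈ 0.198.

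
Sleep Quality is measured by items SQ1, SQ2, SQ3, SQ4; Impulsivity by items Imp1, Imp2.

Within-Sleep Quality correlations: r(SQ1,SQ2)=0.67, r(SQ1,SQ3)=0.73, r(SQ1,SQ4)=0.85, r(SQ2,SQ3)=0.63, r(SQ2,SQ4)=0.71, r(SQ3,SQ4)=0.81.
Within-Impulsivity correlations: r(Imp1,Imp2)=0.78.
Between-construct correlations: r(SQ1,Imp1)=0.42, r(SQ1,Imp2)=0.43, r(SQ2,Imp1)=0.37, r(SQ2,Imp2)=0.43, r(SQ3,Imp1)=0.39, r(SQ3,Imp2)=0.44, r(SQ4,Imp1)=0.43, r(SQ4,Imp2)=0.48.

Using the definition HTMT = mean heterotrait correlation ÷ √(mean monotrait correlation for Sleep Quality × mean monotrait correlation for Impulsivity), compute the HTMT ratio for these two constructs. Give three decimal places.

0.560

Mean heterotrait r = 3.39/8 = 0.4238.
Mean within-SQ = 4.40/6 = 0.7333; mean within-Imp = 0.78/1 = 0.7800.
Geometric mean = √(0.7333 × 0.7800) = 0.7563.
HTMT = 0.4238 / 0.7563 = 0.560.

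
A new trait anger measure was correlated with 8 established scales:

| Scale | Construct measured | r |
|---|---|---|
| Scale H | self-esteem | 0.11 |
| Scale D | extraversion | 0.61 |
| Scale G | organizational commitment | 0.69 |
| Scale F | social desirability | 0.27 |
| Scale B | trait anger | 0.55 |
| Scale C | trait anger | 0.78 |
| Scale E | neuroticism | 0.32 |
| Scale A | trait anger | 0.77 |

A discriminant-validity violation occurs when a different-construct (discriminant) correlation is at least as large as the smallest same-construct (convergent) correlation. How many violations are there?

Convergent (same construct = trait anger): Scale B, Scale C, Scale A.
Smallest convergent = 0.55. Discriminant values: 0.11, 0.61, 0.69, 0.27, 0.32; count ≥ 0.55 → 2.

2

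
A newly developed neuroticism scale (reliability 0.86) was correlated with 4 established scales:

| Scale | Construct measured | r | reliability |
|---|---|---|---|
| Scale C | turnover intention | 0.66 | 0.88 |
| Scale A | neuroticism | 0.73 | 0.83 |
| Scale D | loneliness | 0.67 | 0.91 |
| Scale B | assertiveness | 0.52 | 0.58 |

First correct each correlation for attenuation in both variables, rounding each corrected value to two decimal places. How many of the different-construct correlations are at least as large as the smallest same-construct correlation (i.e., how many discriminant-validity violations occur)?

Disattenuated r (r / √(r_scale · r_new)):
  Scale C (disc): 0.66 / √(0.88·0.86) = 0.76
  Scale A (conv): 0.73 / √(0.83·0.86) = 0.86
  Scale D (disc): 0.67 / √(0.91·0.86) = 0.76
  Scale B (disc): 0.52 / √(0.58·0.86) = 0.74
Smallest convergent = 0.86. Discriminant values: 0.76, 0.76, 0.74; count ≥ 0.86 → 0.

0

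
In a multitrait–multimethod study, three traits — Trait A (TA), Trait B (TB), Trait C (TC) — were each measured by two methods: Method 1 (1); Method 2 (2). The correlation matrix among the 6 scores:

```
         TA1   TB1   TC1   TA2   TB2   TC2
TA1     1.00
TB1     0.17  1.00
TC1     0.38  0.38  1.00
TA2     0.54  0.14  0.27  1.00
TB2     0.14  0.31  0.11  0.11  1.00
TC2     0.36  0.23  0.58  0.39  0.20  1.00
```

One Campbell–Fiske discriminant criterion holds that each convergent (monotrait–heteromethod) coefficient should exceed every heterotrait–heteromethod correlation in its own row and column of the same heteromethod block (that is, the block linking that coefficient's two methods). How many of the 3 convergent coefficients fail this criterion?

Each convergent coefficient versus the relevant comparison correlations:
TA (methods 1·2): 0.54 vs {0.14, 0.14, 0.36, 0.27} → pass.
TB (methods 1·2): 0.31 vs {0.14, 0.14, 0.23, 0.11} → pass.
TC (methods 1·2): 0.58 vs {0.27, 0.36, 0.11, 0.23} → pass.
0 of 3 fail.

0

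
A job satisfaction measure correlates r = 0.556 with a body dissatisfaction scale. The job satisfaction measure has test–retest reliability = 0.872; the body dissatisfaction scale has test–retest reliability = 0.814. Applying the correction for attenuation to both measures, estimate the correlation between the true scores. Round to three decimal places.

r_true = r_obs / √(r_xx · r_yy) = 0.556 / √(0.872 × 0.814) = 0.556 / √0.709808 = 0.556 / 0.8425 ≈ 0.660.

0.660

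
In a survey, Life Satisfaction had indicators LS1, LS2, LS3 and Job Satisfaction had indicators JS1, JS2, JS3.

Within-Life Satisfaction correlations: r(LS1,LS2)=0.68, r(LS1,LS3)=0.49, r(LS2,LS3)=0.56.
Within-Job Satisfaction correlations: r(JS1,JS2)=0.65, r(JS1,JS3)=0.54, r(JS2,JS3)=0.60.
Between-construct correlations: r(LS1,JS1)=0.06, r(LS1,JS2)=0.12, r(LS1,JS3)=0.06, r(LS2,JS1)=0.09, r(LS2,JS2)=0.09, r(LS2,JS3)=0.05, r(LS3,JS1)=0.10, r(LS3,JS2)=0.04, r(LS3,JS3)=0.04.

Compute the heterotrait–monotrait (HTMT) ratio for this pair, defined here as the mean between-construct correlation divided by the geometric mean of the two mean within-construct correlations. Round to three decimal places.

0.123

Between-construct mean = 0.65/9 = 0.0722.
Mean within-LS = 1.73/3 = 0.5767; mean within-JS = 1.79/3 = 0.5967.
Geometric mean = √(0.5767 × 0.5967) = 0.5866.
HTMT = 0.0722 / 0.5866 = 0.123.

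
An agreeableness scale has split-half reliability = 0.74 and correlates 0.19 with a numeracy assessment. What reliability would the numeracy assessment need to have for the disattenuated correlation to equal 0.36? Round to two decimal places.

0.38

r_true = r_obs / √(r_xx · r_yy) ⇒ 0.36 = 0.19 / √(0.74 · r_yy).
√(0.74 · r_yy) = 0.19 / 0.36 = 0.5278; 0.74 · r_yy = 0.2786; r_yy = 0.2786 / 0.74 ≈ 0.38.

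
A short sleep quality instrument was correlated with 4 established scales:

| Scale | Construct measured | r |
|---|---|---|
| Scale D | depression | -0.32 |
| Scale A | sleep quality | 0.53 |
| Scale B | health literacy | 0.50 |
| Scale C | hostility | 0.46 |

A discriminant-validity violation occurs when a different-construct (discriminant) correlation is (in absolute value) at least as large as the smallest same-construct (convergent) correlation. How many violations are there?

0

Convergent (same construct = sleep quality): Scale A.
Smallest convergent = 0.53. Discriminant |r|: 0.32, 0.50, 0.46; count ≥ 0.53 → 0.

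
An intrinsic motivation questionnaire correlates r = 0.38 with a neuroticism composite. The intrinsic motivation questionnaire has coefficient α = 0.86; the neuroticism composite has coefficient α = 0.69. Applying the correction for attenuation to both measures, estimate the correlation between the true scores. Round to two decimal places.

0.49

r_true = r_obs / √(r_xx · r_yy) = 0.38 / √(0.86 × 0.69) = 0.38 / √0.5934 = 0.38 / 0.7703 ≈ 0.49.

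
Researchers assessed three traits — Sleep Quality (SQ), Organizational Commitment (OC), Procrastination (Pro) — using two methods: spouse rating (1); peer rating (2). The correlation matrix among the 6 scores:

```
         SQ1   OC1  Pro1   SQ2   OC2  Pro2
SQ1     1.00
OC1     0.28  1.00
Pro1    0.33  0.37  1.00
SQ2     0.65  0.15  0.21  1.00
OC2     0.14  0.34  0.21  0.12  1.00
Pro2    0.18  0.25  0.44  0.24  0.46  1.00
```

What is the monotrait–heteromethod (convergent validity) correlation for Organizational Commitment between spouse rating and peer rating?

0.34

Same trait (OC), different methods: r(OC1, OC2) = 0.34.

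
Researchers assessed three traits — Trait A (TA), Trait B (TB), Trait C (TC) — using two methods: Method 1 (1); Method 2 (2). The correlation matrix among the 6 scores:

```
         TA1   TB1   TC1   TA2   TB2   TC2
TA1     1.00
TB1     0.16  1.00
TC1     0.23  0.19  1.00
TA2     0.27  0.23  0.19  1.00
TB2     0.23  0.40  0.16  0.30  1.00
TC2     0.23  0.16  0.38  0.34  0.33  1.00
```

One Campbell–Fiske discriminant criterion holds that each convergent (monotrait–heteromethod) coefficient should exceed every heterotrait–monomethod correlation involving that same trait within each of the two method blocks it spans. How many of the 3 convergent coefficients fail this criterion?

Convergent coefficients and their comparison sets:
TA (methods 1·2): 0.27 vs {0.16, 0.30, 0.23, 0.34} → fail.
TB (methods 1·2): 0.40 vs {0.16, 0.30, 0.19, 0.33} → pass.
TC (methods 1·2): 0.38 vs {0.23, 0.34, 0.19, 0.33} → pass.
1 of 3 fail.

1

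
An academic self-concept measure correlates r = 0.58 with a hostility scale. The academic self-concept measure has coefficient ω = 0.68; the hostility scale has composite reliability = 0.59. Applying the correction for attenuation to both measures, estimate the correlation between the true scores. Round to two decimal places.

r_true = r_obs / √(r_xx · r_yy) = 0.58 / √(0.68 × 0.59) = 0.58 / √0.4012 = 0.58 / 0.6334 ≈ 0.92.

0.92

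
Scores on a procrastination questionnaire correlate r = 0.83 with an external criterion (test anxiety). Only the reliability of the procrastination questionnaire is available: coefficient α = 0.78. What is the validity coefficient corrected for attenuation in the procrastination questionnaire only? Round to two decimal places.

0.94

Single correction: r_c = r_obs / √r_xx = 0.83 / √0.78 = 0.83 / 0.8832 ≈ 0.94.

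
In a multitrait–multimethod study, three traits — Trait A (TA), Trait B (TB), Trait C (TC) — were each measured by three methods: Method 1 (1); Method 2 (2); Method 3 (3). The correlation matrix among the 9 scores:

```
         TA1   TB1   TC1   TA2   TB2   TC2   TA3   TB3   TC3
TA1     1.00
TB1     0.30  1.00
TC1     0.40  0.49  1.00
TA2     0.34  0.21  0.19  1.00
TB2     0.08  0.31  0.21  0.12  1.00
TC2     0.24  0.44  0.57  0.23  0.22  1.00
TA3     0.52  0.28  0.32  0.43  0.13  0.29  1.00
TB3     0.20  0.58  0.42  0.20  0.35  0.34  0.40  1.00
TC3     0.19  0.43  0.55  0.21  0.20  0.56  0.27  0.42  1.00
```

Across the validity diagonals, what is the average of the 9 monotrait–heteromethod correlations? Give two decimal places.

Convergent values: 0.34, 0.52, 0.43, 0.31, 0.58, 0.35, 0.57, 0.55, 0.56; mean = 4.21/9 = 0.47.

0.47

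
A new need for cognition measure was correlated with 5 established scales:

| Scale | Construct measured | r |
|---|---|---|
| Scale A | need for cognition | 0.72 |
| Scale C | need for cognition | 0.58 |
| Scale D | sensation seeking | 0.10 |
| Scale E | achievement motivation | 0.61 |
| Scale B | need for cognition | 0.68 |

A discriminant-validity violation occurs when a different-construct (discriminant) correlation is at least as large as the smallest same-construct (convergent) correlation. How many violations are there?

1

Convergent (same construct = need for cognition): Scale A, Scale C, Scale B.
Smallest convergent = 0.58. Discriminant values: 0.10, 0.61; count ≥ 0.58 → 1.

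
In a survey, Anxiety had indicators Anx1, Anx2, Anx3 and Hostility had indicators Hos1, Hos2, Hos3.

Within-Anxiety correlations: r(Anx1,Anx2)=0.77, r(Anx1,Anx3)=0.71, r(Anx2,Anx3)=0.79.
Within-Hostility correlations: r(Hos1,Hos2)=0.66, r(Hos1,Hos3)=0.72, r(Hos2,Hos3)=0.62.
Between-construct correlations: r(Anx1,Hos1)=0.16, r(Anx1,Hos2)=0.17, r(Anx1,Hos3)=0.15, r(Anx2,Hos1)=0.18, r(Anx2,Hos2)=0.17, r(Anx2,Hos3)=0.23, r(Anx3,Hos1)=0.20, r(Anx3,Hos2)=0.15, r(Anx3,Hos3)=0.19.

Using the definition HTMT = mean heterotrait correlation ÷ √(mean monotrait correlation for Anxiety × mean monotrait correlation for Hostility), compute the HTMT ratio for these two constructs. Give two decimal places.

Between-construct mean = 1.60/9 = 0.1778.
Mean within-Anx = 2.27/3 = 0.7567; mean within-Hos = 2.00/3 = 0.6667.
Geometric mean = √(0.7567 × 0.6667) = 0.7103.
HTMT = 0.1778 / 0.7103 = 0.25.

0.25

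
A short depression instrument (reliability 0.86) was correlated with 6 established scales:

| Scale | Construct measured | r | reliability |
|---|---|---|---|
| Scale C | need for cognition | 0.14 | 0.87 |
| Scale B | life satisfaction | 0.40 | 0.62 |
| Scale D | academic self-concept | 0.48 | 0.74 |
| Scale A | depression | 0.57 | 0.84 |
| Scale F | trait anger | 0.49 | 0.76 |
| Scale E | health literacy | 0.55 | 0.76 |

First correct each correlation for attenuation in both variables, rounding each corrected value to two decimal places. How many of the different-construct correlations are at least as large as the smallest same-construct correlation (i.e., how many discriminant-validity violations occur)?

Disattenuated r (r / √(r_scale · r_new)):
  Scale C (disc): 0.14 / √(0.87·0.86) = 0.16
  Scale B (disc): 0.40 / √(0.62·0.86) = 0.55
  Scale D (disc): 0.48 / √(0.74·0.86) = 0.60
  Scale A (conv): 0.57 / √(0.84·0.86) = 0.67
  Scale F (disc): 0.49 / √(0.76·0.86) = 0.61
  Scale E (disc): 0.55 / √(0.76·0.86) = 0.68
Smallest convergent = 0.67. Discriminant values: 0.16, 0.55, 0.60, 0.61, 0.68; count ≥ 0.67 → 1.

1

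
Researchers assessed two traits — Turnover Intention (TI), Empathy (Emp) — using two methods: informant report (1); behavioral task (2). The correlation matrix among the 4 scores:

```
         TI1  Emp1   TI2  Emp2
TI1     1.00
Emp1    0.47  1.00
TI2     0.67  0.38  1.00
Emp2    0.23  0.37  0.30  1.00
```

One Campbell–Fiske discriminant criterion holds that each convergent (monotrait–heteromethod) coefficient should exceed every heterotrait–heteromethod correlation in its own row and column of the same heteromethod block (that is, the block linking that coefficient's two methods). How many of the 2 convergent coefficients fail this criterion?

1

Convergent coefficients and their comparison sets:
TI (methods 1·2): 0.67 vs {0.23, 0.38} → pass.
Emp (methods 1·2): 0.37 vs {0.38, 0.23} → fail.
1 of 2 fail.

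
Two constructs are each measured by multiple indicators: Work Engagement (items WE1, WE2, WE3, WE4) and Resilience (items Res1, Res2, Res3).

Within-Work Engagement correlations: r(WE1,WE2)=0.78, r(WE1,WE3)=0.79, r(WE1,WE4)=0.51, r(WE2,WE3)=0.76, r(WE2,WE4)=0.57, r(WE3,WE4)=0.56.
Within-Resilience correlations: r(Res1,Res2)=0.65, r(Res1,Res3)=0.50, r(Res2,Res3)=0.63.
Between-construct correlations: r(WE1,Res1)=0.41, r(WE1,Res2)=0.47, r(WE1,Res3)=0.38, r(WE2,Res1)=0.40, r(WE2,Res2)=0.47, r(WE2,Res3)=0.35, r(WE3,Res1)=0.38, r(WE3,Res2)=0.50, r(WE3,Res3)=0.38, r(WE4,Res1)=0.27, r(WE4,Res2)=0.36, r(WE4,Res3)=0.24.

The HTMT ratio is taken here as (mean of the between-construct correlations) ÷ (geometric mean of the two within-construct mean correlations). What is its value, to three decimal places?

Mean heterotrait r = 4.61/12 = 0.3842.
Mean within-WE = 3.97/6 = 0.6617; mean within-Res = 1.78/3 = 0.5933.
Geometric mean = √(0.6617 × 0.5933) = 0.6266.
HTMT = 0.3842 / 0.6266 = 0.613.

0.613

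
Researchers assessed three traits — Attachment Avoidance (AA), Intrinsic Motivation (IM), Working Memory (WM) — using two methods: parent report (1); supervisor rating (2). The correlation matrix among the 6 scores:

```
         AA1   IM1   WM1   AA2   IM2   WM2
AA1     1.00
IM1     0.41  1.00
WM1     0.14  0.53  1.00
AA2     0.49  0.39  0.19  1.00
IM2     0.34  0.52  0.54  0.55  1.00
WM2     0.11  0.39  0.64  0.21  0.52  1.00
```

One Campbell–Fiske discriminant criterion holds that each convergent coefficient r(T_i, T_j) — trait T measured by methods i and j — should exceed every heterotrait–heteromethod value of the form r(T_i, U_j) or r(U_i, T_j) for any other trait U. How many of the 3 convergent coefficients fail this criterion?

Convergent coefficients and their comparison sets:
AA (methods 1·2): 0.49 vs {0.34, 0.39, 0.11, 0.19} → pass.
IM (methods 1·2): 0.52 vs {0.39, 0.34, 0.39, 0.54} → fail.
WM (methods 1·2): 0.64 vs {0.19, 0.11, 0.54, 0.39} → pass.
1 of 3 fail.

1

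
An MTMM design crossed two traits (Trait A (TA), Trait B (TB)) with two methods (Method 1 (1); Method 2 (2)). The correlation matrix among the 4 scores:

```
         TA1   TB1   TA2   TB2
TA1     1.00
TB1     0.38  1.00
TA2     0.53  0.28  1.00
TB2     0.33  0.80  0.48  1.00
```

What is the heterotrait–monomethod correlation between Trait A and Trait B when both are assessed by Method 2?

Different traits, same method: r(TA2, TB2) = 0.48.

0.48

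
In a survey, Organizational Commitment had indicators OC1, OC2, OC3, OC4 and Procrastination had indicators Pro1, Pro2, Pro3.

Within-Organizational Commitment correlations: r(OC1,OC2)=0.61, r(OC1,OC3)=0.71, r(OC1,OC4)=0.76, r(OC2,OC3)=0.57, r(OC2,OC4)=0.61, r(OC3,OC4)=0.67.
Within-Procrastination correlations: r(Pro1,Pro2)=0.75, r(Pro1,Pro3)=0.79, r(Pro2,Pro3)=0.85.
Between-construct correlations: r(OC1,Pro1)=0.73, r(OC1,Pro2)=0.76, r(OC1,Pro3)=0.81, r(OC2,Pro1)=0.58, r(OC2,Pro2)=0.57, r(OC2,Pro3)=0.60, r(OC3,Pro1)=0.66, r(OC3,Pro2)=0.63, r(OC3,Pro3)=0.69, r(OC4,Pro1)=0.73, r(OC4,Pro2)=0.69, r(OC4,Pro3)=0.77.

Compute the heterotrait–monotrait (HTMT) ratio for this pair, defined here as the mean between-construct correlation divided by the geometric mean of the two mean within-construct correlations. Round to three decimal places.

Between-construct mean = 8.22/12 = 0.6850.
Mean within-OC = 3.93/6 = 0.6550; mean within-Pro = 2.39/3 = 0.7967.
Geometric mean = √(0.6550 × 0.7967) = 0.7224.
HTMT = 0.6850 / 0.7224 = 0.948.

0.948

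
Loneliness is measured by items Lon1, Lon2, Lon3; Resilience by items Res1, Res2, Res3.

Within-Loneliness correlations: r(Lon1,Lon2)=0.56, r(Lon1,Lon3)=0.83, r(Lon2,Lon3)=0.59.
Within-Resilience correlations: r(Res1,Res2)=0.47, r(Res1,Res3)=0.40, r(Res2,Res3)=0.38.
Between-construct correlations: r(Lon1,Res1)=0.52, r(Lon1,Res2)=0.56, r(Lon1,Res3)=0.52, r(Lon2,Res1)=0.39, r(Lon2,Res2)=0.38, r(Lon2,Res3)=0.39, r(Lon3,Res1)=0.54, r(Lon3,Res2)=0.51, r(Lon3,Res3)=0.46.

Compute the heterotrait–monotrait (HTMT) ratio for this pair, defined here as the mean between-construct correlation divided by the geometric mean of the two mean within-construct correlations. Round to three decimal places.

Between-construct mean = 4.27/9 = 0.4744.
Mean within-Lon = 1.98/3 = 0.6600; mean within-Res = 1.25/3 = 0.4167.
Geometric mean = √(0.6600 × 0.4167) = 0.5244.
HTMT = 0.4744 / 0.5244 = 0.905.

0.905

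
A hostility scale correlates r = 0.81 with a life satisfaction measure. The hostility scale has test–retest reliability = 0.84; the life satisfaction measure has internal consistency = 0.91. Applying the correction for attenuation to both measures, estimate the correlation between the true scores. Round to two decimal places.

r_true = r_obs / √(r_xx · r_yy) = 0.81 / √(0.84 × 0.91) = 0.81 / √0.7644 = 0.81 / 0.8743 ≈ 0.93.

0.93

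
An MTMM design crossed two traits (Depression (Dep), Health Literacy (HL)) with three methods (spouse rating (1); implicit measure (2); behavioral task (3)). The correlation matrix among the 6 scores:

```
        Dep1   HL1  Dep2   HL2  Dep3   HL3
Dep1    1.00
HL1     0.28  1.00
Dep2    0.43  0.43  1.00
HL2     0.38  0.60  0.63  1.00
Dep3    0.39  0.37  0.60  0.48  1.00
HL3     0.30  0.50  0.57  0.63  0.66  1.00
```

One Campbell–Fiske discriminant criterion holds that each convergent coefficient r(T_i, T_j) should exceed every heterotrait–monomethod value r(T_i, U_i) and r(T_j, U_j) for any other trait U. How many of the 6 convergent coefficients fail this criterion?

6

Each convergent coefficient versus the relevant comparison correlations:
Dep (methods 1·2): 0.43 vs {0.28, 0.63} → fail.
Dep (methods 1·3): 0.39 vs {0.28, 0.66} → fail.
Dep (methods 2·3): 0.60 vs {0.63, 0.66} → fail.
HL (methods 1·2): 0.60 vs {0.28, 0.63} → fail.
HL (methods 1·3): 0.50 vs {0.28, 0.66} → fail.
HL (methods 2·3): 0.63 vs {0.63, 0.66} → fail.
6 of 6 fail.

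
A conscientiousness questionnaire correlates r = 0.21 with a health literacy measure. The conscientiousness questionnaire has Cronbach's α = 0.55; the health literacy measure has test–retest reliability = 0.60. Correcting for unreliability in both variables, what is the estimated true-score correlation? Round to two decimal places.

r_true = r_obs / √(r_xx · r_yy) = 0.21 / √(0.55 × 0.60) = 0.21 / √0.3300 = 0.21 / 0.5745 ≈ 0.37.

0.37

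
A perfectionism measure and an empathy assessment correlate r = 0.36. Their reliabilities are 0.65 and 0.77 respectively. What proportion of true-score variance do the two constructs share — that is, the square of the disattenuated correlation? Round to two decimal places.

0.26

Disattenuated r = 0.36 / √(0.65 × 0.77) = 0.36 / 0.7075 = 0.5088.
Shared true-score variance = 0.5088² = 0.2589 ≈ 0.26.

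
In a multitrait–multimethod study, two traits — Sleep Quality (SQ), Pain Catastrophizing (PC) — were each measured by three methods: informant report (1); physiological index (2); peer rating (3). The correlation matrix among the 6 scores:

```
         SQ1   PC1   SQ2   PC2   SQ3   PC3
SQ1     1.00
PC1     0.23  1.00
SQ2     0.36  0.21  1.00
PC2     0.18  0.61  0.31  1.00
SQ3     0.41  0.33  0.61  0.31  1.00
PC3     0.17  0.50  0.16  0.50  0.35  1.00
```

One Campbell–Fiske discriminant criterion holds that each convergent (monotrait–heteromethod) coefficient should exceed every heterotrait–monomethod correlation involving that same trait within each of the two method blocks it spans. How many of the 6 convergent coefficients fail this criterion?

0

Checking each validity diagonal entry against its comparison values:
SQ (methods 1·2): 0.36 vs {0.23, 0.31} → pass.
SQ (methods 1·3): 0.41 vs {0.23, 0.35} → pass.
SQ (methods 2·3): 0.61 vs {0.31, 0.35} → pass.
PC (methods 1·2): 0.61 vs {0.23, 0.31} → pass.
PC (methods 1·3): 0.50 vs {0.23, 0.35} → pass.
PC (methods 2·3): 0.50 vs {0.31, 0.35} → pass.
0 of 6 fail.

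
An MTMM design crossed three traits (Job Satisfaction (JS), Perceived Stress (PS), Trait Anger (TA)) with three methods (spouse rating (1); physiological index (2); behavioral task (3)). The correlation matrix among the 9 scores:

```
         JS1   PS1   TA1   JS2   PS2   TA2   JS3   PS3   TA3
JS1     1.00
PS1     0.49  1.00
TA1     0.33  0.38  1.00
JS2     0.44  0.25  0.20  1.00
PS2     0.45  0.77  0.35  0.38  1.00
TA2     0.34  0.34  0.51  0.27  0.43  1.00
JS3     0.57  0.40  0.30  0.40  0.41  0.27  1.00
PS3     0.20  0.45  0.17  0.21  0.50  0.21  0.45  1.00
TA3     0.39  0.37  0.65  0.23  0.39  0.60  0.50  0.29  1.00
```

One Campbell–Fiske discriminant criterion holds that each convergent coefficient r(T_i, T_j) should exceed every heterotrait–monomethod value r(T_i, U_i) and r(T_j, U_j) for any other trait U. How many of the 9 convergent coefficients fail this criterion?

Each convergent coefficient versus the relevant comparison correlations:
JS (methods 1·2): 0.44 vs {0.49, 0.38, 0.33, 0.27} → fail.
JS (methods 1·3): 0.57 vs {0.49, 0.45, 0.33, 0.50} → pass.
JS (methods 2·3): 0.40 vs {0.38, 0.45, 0.27, 0.50} → fail.
PS (methods 1·2): 0.77 vs {0.49, 0.38, 0.38, 0.43} → pass.
PS (methods 1·3): 0.45 vs {0.49, 0.45, 0.38, 0.29} → fail.
PS (methods 2·3): 0.50 vs {0.38, 0.45, 0.43, 0.29} → pass.
TA (methods 1·2): 0.51 vs {0.33, 0.27, 0.38, 0.43} → pass.
TA (methods 1·3): 0.65 vs {0.33, 0.50, 0.38, 0.29} → pass.
TA (methods 2·3): 0.60 vs {0.27, 0.50, 0.43, 0.29} → pass.
3 of 9 fail.

3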